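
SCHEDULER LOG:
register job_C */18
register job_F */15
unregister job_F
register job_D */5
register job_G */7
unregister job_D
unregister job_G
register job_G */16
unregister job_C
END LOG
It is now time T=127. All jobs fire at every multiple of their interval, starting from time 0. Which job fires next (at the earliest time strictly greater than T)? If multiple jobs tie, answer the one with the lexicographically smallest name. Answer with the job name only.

Answer: job_G

Derivation:
Op 1: register job_C */18 -> active={job_C:*/18}
Op 2: register job_F */15 -> active={job_C:*/18, job_F:*/15}
Op 3: unregister job_F -> active={job_C:*/18}
Op 4: register job_D */5 -> active={job_C:*/18, job_D:*/5}
Op 5: register job_G */7 -> active={job_C:*/18, job_D:*/5, job_G:*/7}
Op 6: unregister job_D -> active={job_C:*/18, job_G:*/7}
Op 7: unregister job_G -> active={job_C:*/18}
Op 8: register job_G */16 -> active={job_C:*/18, job_G:*/16}
Op 9: unregister job_C -> active={job_G:*/16}
  job_G: interval 16, next fire after T=127 is 128
Earliest = 128, winner (lex tiebreak) = job_G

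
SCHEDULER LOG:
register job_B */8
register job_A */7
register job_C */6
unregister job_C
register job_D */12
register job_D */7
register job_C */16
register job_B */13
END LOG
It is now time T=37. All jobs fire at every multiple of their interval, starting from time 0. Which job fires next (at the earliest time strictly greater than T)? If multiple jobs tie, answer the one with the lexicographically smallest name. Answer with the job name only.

Answer: job_B

Derivation:
Op 1: register job_B */8 -> active={job_B:*/8}
Op 2: register job_A */7 -> active={job_A:*/7, job_B:*/8}
Op 3: register job_C */6 -> active={job_A:*/7, job_B:*/8, job_C:*/6}
Op 4: unregister job_C -> active={job_A:*/7, job_B:*/8}
Op 5: register job_D */12 -> active={job_A:*/7, job_B:*/8, job_D:*/12}
Op 6: register job_D */7 -> active={job_A:*/7, job_B:*/8, job_D:*/7}
Op 7: register job_C */16 -> active={job_A:*/7, job_B:*/8, job_C:*/16, job_D:*/7}
Op 8: register job_B */13 -> active={job_A:*/7, job_B:*/13, job_C:*/16, job_D:*/7}
  job_A: interval 7, next fire after T=37 is 42
  job_B: interval 13, next fire after T=37 is 39
  job_C: interval 16, next fire after T=37 is 48
  job_D: interval 7, next fire after T=37 is 42
Earliest = 39, winner (lex tiebreak) = job_B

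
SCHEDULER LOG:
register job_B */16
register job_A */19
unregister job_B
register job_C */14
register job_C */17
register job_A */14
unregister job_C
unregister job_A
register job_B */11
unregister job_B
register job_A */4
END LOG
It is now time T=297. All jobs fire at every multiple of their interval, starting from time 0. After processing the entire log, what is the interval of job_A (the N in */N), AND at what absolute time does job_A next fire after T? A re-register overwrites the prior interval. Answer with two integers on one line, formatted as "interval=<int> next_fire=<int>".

Answer: interval=4 next_fire=300

Derivation:
Op 1: register job_B */16 -> active={job_B:*/16}
Op 2: register job_A */19 -> active={job_A:*/19, job_B:*/16}
Op 3: unregister job_B -> active={job_A:*/19}
Op 4: register job_C */14 -> active={job_A:*/19, job_C:*/14}
Op 5: register job_C */17 -> active={job_A:*/19, job_C:*/17}
Op 6: register job_A */14 -> active={job_A:*/14, job_C:*/17}
Op 7: unregister job_C -> active={job_A:*/14}
Op 8: unregister job_A -> active={}
Op 9: register job_B */11 -> active={job_B:*/11}
Op 10: unregister job_B -> active={}
Op 11: register job_A */4 -> active={job_A:*/4}
Final interval of job_A = 4
Next fire of job_A after T=297: (297//4+1)*4 = 300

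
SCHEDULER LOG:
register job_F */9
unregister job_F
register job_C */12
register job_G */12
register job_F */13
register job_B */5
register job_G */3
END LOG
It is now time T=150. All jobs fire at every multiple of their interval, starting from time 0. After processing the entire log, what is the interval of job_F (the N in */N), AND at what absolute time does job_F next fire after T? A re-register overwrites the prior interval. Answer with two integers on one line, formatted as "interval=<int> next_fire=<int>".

Answer: interval=13 next_fire=156

Derivation:
Op 1: register job_F */9 -> active={job_F:*/9}
Op 2: unregister job_F -> active={}
Op 3: register job_C */12 -> active={job_C:*/12}
Op 4: register job_G */12 -> active={job_C:*/12, job_G:*/12}
Op 5: register job_F */13 -> active={job_C:*/12, job_F:*/13, job_G:*/12}
Op 6: register job_B */5 -> active={job_B:*/5, job_C:*/12, job_F:*/13, job_G:*/12}
Op 7: register job_G */3 -> active={job_B:*/5, job_C:*/12, job_F:*/13, job_G:*/3}
Final interval of job_F = 13
Next fire of job_F after T=150: (150//13+1)*13 = 156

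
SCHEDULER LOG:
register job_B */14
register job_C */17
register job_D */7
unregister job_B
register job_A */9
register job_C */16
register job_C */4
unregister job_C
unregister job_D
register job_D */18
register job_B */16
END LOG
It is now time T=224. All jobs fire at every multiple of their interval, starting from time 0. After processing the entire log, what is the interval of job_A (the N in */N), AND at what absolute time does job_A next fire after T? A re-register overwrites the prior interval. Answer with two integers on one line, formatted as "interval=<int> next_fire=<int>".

Op 1: register job_B */14 -> active={job_B:*/14}
Op 2: register job_C */17 -> active={job_B:*/14, job_C:*/17}
Op 3: register job_D */7 -> active={job_B:*/14, job_C:*/17, job_D:*/7}
Op 4: unregister job_B -> active={job_C:*/17, job_D:*/7}
Op 5: register job_A */9 -> active={job_A:*/9, job_C:*/17, job_D:*/7}
Op 6: register job_C */16 -> active={job_A:*/9, job_C:*/16, job_D:*/7}
Op 7: register job_C */4 -> active={job_A:*/9, job_C:*/4, job_D:*/7}
Op 8: unregister job_C -> active={job_A:*/9, job_D:*/7}
Op 9: unregister job_D -> active={job_A:*/9}
Op 10: register job_D */18 -> active={job_A:*/9, job_D:*/18}
Op 11: register job_B */16 -> active={job_A:*/9, job_B:*/16, job_D:*/18}
Final interval of job_A = 9
Next fire of job_A after T=224: (224//9+1)*9 = 225

Answer: interval=9 next_fire=225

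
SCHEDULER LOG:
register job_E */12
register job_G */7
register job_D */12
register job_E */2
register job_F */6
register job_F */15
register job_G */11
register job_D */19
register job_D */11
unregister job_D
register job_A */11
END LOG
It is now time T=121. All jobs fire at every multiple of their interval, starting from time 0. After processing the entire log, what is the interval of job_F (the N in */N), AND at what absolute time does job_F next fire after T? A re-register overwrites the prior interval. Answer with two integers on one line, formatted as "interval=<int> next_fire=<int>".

Answer: interval=15 next_fire=135

Derivation:
Op 1: register job_E */12 -> active={job_E:*/12}
Op 2: register job_G */7 -> active={job_E:*/12, job_G:*/7}
Op 3: register job_D */12 -> active={job_D:*/12, job_E:*/12, job_G:*/7}
Op 4: register job_E */2 -> active={job_D:*/12, job_E:*/2, job_G:*/7}
Op 5: register job_F */6 -> active={job_D:*/12, job_E:*/2, job_F:*/6, job_G:*/7}
Op 6: register job_F */15 -> active={job_D:*/12, job_E:*/2, job_F:*/15, job_G:*/7}
Op 7: register job_G */11 -> active={job_D:*/12, job_E:*/2, job_F:*/15, job_G:*/11}
Op 8: register job_D */19 -> active={job_D:*/19, job_E:*/2, job_F:*/15, job_G:*/11}
Op 9: register job_D */11 -> active={job_D:*/11, job_E:*/2, job_F:*/15, job_G:*/11}
Op 10: unregister job_D -> active={job_E:*/2, job_F:*/15, job_G:*/11}
Op 11: register job_A */11 -> active={job_A:*/11, job_E:*/2, job_F:*/15, job_G:*/11}
Final interval of job_F = 15
Next fire of job_F after T=121: (121//15+1)*15 = 135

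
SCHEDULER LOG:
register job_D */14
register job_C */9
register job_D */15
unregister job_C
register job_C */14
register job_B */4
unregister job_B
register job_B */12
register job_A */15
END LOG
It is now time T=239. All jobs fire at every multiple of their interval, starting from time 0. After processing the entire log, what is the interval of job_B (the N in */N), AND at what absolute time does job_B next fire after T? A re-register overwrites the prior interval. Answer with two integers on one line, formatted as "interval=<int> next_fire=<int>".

Op 1: register job_D */14 -> active={job_D:*/14}
Op 2: register job_C */9 -> active={job_C:*/9, job_D:*/14}
Op 3: register job_D */15 -> active={job_C:*/9, job_D:*/15}
Op 4: unregister job_C -> active={job_D:*/15}
Op 5: register job_C */14 -> active={job_C:*/14, job_D:*/15}
Op 6: register job_B */4 -> active={job_B:*/4, job_C:*/14, job_D:*/15}
Op 7: unregister job_B -> active={job_C:*/14, job_D:*/15}
Op 8: register job_B */12 -> active={job_B:*/12, job_C:*/14, job_D:*/15}
Op 9: register job_A */15 -> active={job_A:*/15, job_B:*/12, job_C:*/14, job_D:*/15}
Final interval of job_B = 12
Next fire of job_B after T=239: (239//12+1)*12 = 240

Answer: interval=12 next_fire=240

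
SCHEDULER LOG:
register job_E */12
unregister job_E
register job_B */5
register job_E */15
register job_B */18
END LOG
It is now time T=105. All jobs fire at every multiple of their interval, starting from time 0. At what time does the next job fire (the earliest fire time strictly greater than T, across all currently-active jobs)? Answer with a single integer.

Answer: 108

Derivation:
Op 1: register job_E */12 -> active={job_E:*/12}
Op 2: unregister job_E -> active={}
Op 3: register job_B */5 -> active={job_B:*/5}
Op 4: register job_E */15 -> active={job_B:*/5, job_E:*/15}
Op 5: register job_B */18 -> active={job_B:*/18, job_E:*/15}
  job_B: interval 18, next fire after T=105 is 108
  job_E: interval 15, next fire after T=105 is 120
Earliest fire time = 108 (job job_B)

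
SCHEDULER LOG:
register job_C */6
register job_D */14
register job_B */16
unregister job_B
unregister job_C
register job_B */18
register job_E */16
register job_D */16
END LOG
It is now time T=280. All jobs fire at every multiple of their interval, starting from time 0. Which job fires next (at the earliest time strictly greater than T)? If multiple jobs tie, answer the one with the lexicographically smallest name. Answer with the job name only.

Answer: job_B

Derivation:
Op 1: register job_C */6 -> active={job_C:*/6}
Op 2: register job_D */14 -> active={job_C:*/6, job_D:*/14}
Op 3: register job_B */16 -> active={job_B:*/16, job_C:*/6, job_D:*/14}
Op 4: unregister job_B -> active={job_C:*/6, job_D:*/14}
Op 5: unregister job_C -> active={job_D:*/14}
Op 6: register job_B */18 -> active={job_B:*/18, job_D:*/14}
Op 7: register job_E */16 -> active={job_B:*/18, job_D:*/14, job_E:*/16}
Op 8: register job_D */16 -> active={job_B:*/18, job_D:*/16, job_E:*/16}
  job_B: interval 18, next fire after T=280 is 288
  job_D: interval 16, next fire after T=280 is 288
  job_E: interval 16, next fire after T=280 is 288
Earliest = 288, winner (lex tiebreak) = job_B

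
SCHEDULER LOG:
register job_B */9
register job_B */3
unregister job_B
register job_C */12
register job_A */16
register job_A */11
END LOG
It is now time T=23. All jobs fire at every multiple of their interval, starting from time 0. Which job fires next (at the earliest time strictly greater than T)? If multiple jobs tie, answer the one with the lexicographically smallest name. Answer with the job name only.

Op 1: register job_B */9 -> active={job_B:*/9}
Op 2: register job_B */3 -> active={job_B:*/3}
Op 3: unregister job_B -> active={}
Op 4: register job_C */12 -> active={job_C:*/12}
Op 5: register job_A */16 -> active={job_A:*/16, job_C:*/12}
Op 6: register job_A */11 -> active={job_A:*/11, job_C:*/12}
  job_A: interval 11, next fire after T=23 is 33
  job_C: interval 12, next fire after T=23 is 24
Earliest = 24, winner (lex tiebreak) = job_C

Answer: job_C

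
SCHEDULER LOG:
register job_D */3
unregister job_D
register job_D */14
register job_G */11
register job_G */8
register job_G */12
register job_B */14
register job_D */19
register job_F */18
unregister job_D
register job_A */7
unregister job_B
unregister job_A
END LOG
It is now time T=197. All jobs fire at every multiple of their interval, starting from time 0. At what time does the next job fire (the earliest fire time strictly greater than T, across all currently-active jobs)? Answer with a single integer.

Answer: 198

Derivation:
Op 1: register job_D */3 -> active={job_D:*/3}
Op 2: unregister job_D -> active={}
Op 3: register job_D */14 -> active={job_D:*/14}
Op 4: register job_G */11 -> active={job_D:*/14, job_G:*/11}
Op 5: register job_G */8 -> active={job_D:*/14, job_G:*/8}
Op 6: register job_G */12 -> active={job_D:*/14, job_G:*/12}
Op 7: register job_B */14 -> active={job_B:*/14, job_D:*/14, job_G:*/12}
Op 8: register job_D */19 -> active={job_B:*/14, job_D:*/19, job_G:*/12}
Op 9: register job_F */18 -> active={job_B:*/14, job_D:*/19, job_F:*/18, job_G:*/12}
Op 10: unregister job_D -> active={job_B:*/14, job_F:*/18, job_G:*/12}
Op 11: register job_A */7 -> active={job_A:*/7, job_B:*/14, job_F:*/18, job_G:*/12}
Op 12: unregister job_B -> active={job_A:*/7, job_F:*/18, job_G:*/12}
Op 13: unregister job_A -> active={job_F:*/18, job_G:*/12}
  job_F: interval 18, next fire after T=197 is 198
  job_G: interval 12, next fire after T=197 is 204
Earliest fire time = 198 (job job_F)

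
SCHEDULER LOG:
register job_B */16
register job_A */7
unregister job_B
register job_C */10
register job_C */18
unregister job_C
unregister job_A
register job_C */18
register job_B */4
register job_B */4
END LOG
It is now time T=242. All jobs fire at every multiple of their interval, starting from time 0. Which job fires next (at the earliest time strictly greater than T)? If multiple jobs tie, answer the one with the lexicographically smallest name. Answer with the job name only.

Answer: job_B

Derivation:
Op 1: register job_B */16 -> active={job_B:*/16}
Op 2: register job_A */7 -> active={job_A:*/7, job_B:*/16}
Op 3: unregister job_B -> active={job_A:*/7}
Op 4: register job_C */10 -> active={job_A:*/7, job_C:*/10}
Op 5: register job_C */18 -> active={job_A:*/7, job_C:*/18}
Op 6: unregister job_C -> active={job_A:*/7}
Op 7: unregister job_A -> active={}
Op 8: register job_C */18 -> active={job_C:*/18}
Op 9: register job_B */4 -> active={job_B:*/4, job_C:*/18}
Op 10: register job_B */4 -> active={job_B:*/4, job_C:*/18}
  job_B: interval 4, next fire after T=242 is 244
  job_C: interval 18, next fire after T=242 is 252
Earliest = 244, winner (lex tiebreak) = job_B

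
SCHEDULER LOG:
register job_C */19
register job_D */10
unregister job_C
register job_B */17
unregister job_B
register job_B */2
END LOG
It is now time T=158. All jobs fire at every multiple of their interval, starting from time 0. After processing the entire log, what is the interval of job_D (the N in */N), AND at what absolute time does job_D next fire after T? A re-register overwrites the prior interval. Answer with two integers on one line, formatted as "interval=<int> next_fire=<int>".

Answer: interval=10 next_fire=160

Derivation:
Op 1: register job_C */19 -> active={job_C:*/19}
Op 2: register job_D */10 -> active={job_C:*/19, job_D:*/10}
Op 3: unregister job_C -> active={job_D:*/10}
Op 4: register job_B */17 -> active={job_B:*/17, job_D:*/10}
Op 5: unregister job_B -> active={job_D:*/10}
Op 6: register job_B */2 -> active={job_B:*/2, job_D:*/10}
Final interval of job_D = 10
Next fire of job_D after T=158: (158//10+1)*10 = 160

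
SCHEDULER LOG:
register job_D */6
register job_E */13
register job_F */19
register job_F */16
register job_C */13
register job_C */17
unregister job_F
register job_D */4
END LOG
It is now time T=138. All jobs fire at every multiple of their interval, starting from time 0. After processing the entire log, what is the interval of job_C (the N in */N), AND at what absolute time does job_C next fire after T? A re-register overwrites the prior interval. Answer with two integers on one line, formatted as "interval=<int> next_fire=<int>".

Answer: interval=17 next_fire=153

Derivation:
Op 1: register job_D */6 -> active={job_D:*/6}
Op 2: register job_E */13 -> active={job_D:*/6, job_E:*/13}
Op 3: register job_F */19 -> active={job_D:*/6, job_E:*/13, job_F:*/19}
Op 4: register job_F */16 -> active={job_D:*/6, job_E:*/13, job_F:*/16}
Op 5: register job_C */13 -> active={job_C:*/13, job_D:*/6, job_E:*/13, job_F:*/16}
Op 6: register job_C */17 -> active={job_C:*/17, job_D:*/6, job_E:*/13, job_F:*/16}
Op 7: unregister job_F -> active={job_C:*/17, job_D:*/6, job_E:*/13}
Op 8: register job_D */4 -> active={job_C:*/17, job_D:*/4, job_E:*/13}
Final interval of job_C = 17
Next fire of job_C after T=138: (138//17+1)*17 = 153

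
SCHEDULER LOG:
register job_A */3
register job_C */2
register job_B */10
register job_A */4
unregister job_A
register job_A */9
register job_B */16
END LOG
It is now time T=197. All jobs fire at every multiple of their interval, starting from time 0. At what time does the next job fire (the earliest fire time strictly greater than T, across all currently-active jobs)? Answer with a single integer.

Answer: 198

Derivation:
Op 1: register job_A */3 -> active={job_A:*/3}
Op 2: register job_C */2 -> active={job_A:*/3, job_C:*/2}
Op 3: register job_B */10 -> active={job_A:*/3, job_B:*/10, job_C:*/2}
Op 4: register job_A */4 -> active={job_A:*/4, job_B:*/10, job_C:*/2}
Op 5: unregister job_A -> active={job_B:*/10, job_C:*/2}
Op 6: register job_A */9 -> active={job_A:*/9, job_B:*/10, job_C:*/2}
Op 7: register job_B */16 -> active={job_A:*/9, job_B:*/16, job_C:*/2}
  job_A: interval 9, next fire after T=197 is 198
  job_B: interval 16, next fire after T=197 is 208
  job_C: interval 2, next fire after T=197 is 198
Earliest fire time = 198 (job job_A)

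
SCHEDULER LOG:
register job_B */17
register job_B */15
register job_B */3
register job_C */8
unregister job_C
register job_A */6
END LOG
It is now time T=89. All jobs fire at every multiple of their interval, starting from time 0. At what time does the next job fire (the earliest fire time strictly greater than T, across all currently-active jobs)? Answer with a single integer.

Op 1: register job_B */17 -> active={job_B:*/17}
Op 2: register job_B */15 -> active={job_B:*/15}
Op 3: register job_B */3 -> active={job_B:*/3}
Op 4: register job_C */8 -> active={job_B:*/3, job_C:*/8}
Op 5: unregister job_C -> active={job_B:*/3}
Op 6: register job_A */6 -> active={job_A:*/6, job_B:*/3}
  job_A: interval 6, next fire after T=89 is 90
  job_B: interval 3, next fire after T=89 is 90
Earliest fire time = 90 (job job_A)

Answer: 90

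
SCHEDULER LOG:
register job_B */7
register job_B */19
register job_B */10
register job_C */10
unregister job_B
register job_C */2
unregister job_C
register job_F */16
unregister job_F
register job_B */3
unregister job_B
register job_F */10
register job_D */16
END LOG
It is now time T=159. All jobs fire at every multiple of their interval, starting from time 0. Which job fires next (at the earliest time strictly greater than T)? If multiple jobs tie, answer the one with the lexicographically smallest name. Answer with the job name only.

Op 1: register job_B */7 -> active={job_B:*/7}
Op 2: register job_B */19 -> active={job_B:*/19}
Op 3: register job_B */10 -> active={job_B:*/10}
Op 4: register job_C */10 -> active={job_B:*/10, job_C:*/10}
Op 5: unregister job_B -> active={job_C:*/10}
Op 6: register job_C */2 -> active={job_C:*/2}
Op 7: unregister job_C -> active={}
Op 8: register job_F */16 -> active={job_F:*/16}
Op 9: unregister job_F -> active={}
Op 10: register job_B */3 -> active={job_B:*/3}
Op 11: unregister job_B -> active={}
Op 12: register job_F */10 -> active={job_F:*/10}
Op 13: register job_D */16 -> active={job_D:*/16, job_F:*/10}
  job_D: interval 16, next fire after T=159 is 160
  job_F: interval 10, next fire after T=159 is 160
Earliest = 160, winner (lex tiebreak) = job_D

Answer: job_D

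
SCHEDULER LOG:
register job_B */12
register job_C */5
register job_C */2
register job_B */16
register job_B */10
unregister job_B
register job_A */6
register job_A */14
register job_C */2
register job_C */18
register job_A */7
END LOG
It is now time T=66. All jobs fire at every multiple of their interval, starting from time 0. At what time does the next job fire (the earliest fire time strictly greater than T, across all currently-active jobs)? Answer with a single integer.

Op 1: register job_B */12 -> active={job_B:*/12}
Op 2: register job_C */5 -> active={job_B:*/12, job_C:*/5}
Op 3: register job_C */2 -> active={job_B:*/12, job_C:*/2}
Op 4: register job_B */16 -> active={job_B:*/16, job_C:*/2}
Op 5: register job_B */10 -> active={job_B:*/10, job_C:*/2}
Op 6: unregister job_B -> active={job_C:*/2}
Op 7: register job_A */6 -> active={job_A:*/6, job_C:*/2}
Op 8: register job_A */14 -> active={job_A:*/14, job_C:*/2}
Op 9: register job_C */2 -> active={job_A:*/14, job_C:*/2}
Op 10: register job_C */18 -> active={job_A:*/14, job_C:*/18}
Op 11: register job_A */7 -> active={job_A:*/7, job_C:*/18}
  job_A: interval 7, next fire after T=66 is 70
  job_C: interval 18, next fire after T=66 is 72
Earliest fire time = 70 (job job_A)

Answer: 70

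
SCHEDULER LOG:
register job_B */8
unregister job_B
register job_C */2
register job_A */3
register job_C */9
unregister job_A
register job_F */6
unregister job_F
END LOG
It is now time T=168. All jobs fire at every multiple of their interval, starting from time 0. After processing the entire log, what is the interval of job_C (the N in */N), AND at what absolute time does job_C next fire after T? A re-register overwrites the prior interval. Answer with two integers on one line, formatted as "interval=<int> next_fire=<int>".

Answer: interval=9 next_fire=171

Derivation:
Op 1: register job_B */8 -> active={job_B:*/8}
Op 2: unregister job_B -> active={}
Op 3: register job_C */2 -> active={job_C:*/2}
Op 4: register job_A */3 -> active={job_A:*/3, job_C:*/2}
Op 5: register job_C */9 -> active={job_A:*/3, job_C:*/9}
Op 6: unregister job_A -> active={job_C:*/9}
Op 7: register job_F */6 -> active={job_C:*/9, job_F:*/6}
Op 8: unregister job_F -> active={job_C:*/9}
Final interval of job_C = 9
Next fire of job_C after T=168: (168//9+1)*9 = 171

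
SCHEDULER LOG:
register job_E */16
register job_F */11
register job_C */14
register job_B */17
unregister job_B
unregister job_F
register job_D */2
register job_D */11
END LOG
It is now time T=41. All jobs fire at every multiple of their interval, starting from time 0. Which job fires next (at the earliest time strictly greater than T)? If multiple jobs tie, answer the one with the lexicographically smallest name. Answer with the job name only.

Answer: job_C

Derivation:
Op 1: register job_E */16 -> active={job_E:*/16}
Op 2: register job_F */11 -> active={job_E:*/16, job_F:*/11}
Op 3: register job_C */14 -> active={job_C:*/14, job_E:*/16, job_F:*/11}
Op 4: register job_B */17 -> active={job_B:*/17, job_C:*/14, job_E:*/16, job_F:*/11}
Op 5: unregister job_B -> active={job_C:*/14, job_E:*/16, job_F:*/11}
Op 6: unregister job_F -> active={job_C:*/14, job_E:*/16}
Op 7: register job_D */2 -> active={job_C:*/14, job_D:*/2, job_E:*/16}
Op 8: register job_D */11 -> active={job_C:*/14, job_D:*/11, job_E:*/16}
  job_C: interval 14, next fire after T=41 is 42
  job_D: interval 11, next fire after T=41 is 44
  job_E: interval 16, next fire after T=41 is 48
Earliest = 42, winner (lex tiebreak) = job_C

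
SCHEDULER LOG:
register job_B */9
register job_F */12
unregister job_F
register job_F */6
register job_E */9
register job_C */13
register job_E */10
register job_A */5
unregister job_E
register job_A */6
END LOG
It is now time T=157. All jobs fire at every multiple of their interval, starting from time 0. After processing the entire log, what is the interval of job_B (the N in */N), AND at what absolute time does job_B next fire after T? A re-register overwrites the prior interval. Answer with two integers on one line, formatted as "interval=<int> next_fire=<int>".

Op 1: register job_B */9 -> active={job_B:*/9}
Op 2: register job_F */12 -> active={job_B:*/9, job_F:*/12}
Op 3: unregister job_F -> active={job_B:*/9}
Op 4: register job_F */6 -> active={job_B:*/9, job_F:*/6}
Op 5: register job_E */9 -> active={job_B:*/9, job_E:*/9, job_F:*/6}
Op 6: register job_C */13 -> active={job_B:*/9, job_C:*/13, job_E:*/9, job_F:*/6}
Op 7: register job_E */10 -> active={job_B:*/9, job_C:*/13, job_E:*/10, job_F:*/6}
Op 8: register job_A */5 -> active={job_A:*/5, job_B:*/9, job_C:*/13, job_E:*/10, job_F:*/6}
Op 9: unregister job_E -> active={job_A:*/5, job_B:*/9, job_C:*/13, job_F:*/6}
Op 10: register job_A */6 -> active={job_A:*/6, job_B:*/9, job_C:*/13, job_F:*/6}
Final interval of job_B = 9
Next fire of job_B after T=157: (157//9+1)*9 = 162

Answer: interval=9 next_fire=162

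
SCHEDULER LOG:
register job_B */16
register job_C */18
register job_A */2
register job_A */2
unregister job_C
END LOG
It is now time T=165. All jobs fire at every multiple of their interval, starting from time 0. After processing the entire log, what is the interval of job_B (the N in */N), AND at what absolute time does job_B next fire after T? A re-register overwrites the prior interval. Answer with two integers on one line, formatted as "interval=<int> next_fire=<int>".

Op 1: register job_B */16 -> active={job_B:*/16}
Op 2: register job_C */18 -> active={job_B:*/16, job_C:*/18}
Op 3: register job_A */2 -> active={job_A:*/2, job_B:*/16, job_C:*/18}
Op 4: register job_A */2 -> active={job_A:*/2, job_B:*/16, job_C:*/18}
Op 5: unregister job_C -> active={job_A:*/2, job_B:*/16}
Final interval of job_B = 16
Next fire of job_B after T=165: (165//16+1)*16 = 176

Answer: interval=16 next_fire=176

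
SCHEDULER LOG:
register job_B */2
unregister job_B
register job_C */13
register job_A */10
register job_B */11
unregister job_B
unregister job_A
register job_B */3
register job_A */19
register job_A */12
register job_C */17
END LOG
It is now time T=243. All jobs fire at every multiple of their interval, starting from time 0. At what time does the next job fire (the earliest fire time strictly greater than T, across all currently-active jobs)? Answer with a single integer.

Op 1: register job_B */2 -> active={job_B:*/2}
Op 2: unregister job_B -> active={}
Op 3: register job_C */13 -> active={job_C:*/13}
Op 4: register job_A */10 -> active={job_A:*/10, job_C:*/13}
Op 5: register job_B */11 -> active={job_A:*/10, job_B:*/11, job_C:*/13}
Op 6: unregister job_B -> active={job_A:*/10, job_C:*/13}
Op 7: unregister job_A -> active={job_C:*/13}
Op 8: register job_B */3 -> active={job_B:*/3, job_C:*/13}
Op 9: register job_A */19 -> active={job_A:*/19, job_B:*/3, job_C:*/13}
Op 10: register job_A */12 -> active={job_A:*/12, job_B:*/3, job_C:*/13}
Op 11: register job_C */17 -> active={job_A:*/12, job_B:*/3, job_C:*/17}
  job_A: interval 12, next fire after T=243 is 252
  job_B: interval 3, next fire after T=243 is 246
  job_C: interval 17, next fire after T=243 is 255
Earliest fire time = 246 (job job_B)

Answer: 246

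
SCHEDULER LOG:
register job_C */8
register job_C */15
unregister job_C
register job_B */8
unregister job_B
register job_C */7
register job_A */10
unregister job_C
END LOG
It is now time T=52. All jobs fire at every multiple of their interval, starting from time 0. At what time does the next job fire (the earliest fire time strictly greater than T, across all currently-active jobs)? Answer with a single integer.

Op 1: register job_C */8 -> active={job_C:*/8}
Op 2: register job_C */15 -> active={job_C:*/15}
Op 3: unregister job_C -> active={}
Op 4: register job_B */8 -> active={job_B:*/8}
Op 5: unregister job_B -> active={}
Op 6: register job_C */7 -> active={job_C:*/7}
Op 7: register job_A */10 -> active={job_A:*/10, job_C:*/7}
Op 8: unregister job_C -> active={job_A:*/10}
  job_A: interval 10, next fire after T=52 is 60
Earliest fire time = 60 (job job_A)

Answer: 60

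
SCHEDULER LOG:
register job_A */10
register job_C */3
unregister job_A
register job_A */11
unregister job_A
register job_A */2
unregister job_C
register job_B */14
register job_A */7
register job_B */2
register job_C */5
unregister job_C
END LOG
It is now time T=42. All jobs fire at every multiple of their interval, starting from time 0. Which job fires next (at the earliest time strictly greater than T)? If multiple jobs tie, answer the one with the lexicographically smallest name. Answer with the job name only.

Op 1: register job_A */10 -> active={job_A:*/10}
Op 2: register job_C */3 -> active={job_A:*/10, job_C:*/3}
Op 3: unregister job_A -> active={job_C:*/3}
Op 4: register job_A */11 -> active={job_A:*/11, job_C:*/3}
Op 5: unregister job_A -> active={job_C:*/3}
Op 6: register job_A */2 -> active={job_A:*/2, job_C:*/3}
Op 7: unregister job_C -> active={job_A:*/2}
Op 8: register job_B */14 -> active={job_A:*/2, job_B:*/14}
Op 9: register job_A */7 -> active={job_A:*/7, job_B:*/14}
Op 10: register job_B */2 -> active={job_A:*/7, job_B:*/2}
Op 11: register job_C */5 -> active={job_A:*/7, job_B:*/2, job_C:*/5}
Op 12: unregister job_C -> active={job_A:*/7, job_B:*/2}
  job_A: interval 7, next fire after T=42 is 49
  job_B: interval 2, next fire after T=42 is 44
Earliest = 44, winner (lex tiebreak) = job_B

Answer: job_B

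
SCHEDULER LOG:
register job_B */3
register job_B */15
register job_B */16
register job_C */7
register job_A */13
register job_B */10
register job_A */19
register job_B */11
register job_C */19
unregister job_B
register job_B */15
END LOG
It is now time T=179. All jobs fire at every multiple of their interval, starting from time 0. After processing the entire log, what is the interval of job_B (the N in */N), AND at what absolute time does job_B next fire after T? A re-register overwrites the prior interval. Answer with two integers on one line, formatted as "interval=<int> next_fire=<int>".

Op 1: register job_B */3 -> active={job_B:*/3}
Op 2: register job_B */15 -> active={job_B:*/15}
Op 3: register job_B */16 -> active={job_B:*/16}
Op 4: register job_C */7 -> active={job_B:*/16, job_C:*/7}
Op 5: register job_A */13 -> active={job_A:*/13, job_B:*/16, job_C:*/7}
Op 6: register job_B */10 -> active={job_A:*/13, job_B:*/10, job_C:*/7}
Op 7: register job_A */19 -> active={job_A:*/19, job_B:*/10, job_C:*/7}
Op 8: register job_B */11 -> active={job_A:*/19, job_B:*/11, job_C:*/7}
Op 9: register job_C */19 -> active={job_A:*/19, job_B:*/11, job_C:*/19}
Op 10: unregister job_B -> active={job_A:*/19, job_C:*/19}
Op 11: register job_B */15 -> active={job_A:*/19, job_B:*/15, job_C:*/19}
Final interval of job_B = 15
Next fire of job_B after T=179: (179//15+1)*15 = 180

Answer: interval=15 next_fire=180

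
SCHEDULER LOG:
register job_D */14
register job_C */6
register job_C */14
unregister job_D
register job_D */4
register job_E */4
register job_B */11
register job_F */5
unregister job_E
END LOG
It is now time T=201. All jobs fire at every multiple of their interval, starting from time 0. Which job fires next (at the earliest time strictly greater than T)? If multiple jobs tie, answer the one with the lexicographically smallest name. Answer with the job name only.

Answer: job_D

Derivation:
Op 1: register job_D */14 -> active={job_D:*/14}
Op 2: register job_C */6 -> active={job_C:*/6, job_D:*/14}
Op 3: register job_C */14 -> active={job_C:*/14, job_D:*/14}
Op 4: unregister job_D -> active={job_C:*/14}
Op 5: register job_D */4 -> active={job_C:*/14, job_D:*/4}
Op 6: register job_E */4 -> active={job_C:*/14, job_D:*/4, job_E:*/4}
Op 7: register job_B */11 -> active={job_B:*/11, job_C:*/14, job_D:*/4, job_E:*/4}
Op 8: register job_F */5 -> active={job_B:*/11, job_C:*/14, job_D:*/4, job_E:*/4, job_F:*/5}
Op 9: unregister job_E -> active={job_B:*/11, job_C:*/14, job_D:*/4, job_F:*/5}
  job_B: interval 11, next fire after T=201 is 209
  job_C: interval 14, next fire after T=201 is 210
  job_D: interval 4, next fire after T=201 is 204
  job_F: interval 5, next fire after T=201 is 205
Earliest = 204, winner (lex tiebreak) = job_D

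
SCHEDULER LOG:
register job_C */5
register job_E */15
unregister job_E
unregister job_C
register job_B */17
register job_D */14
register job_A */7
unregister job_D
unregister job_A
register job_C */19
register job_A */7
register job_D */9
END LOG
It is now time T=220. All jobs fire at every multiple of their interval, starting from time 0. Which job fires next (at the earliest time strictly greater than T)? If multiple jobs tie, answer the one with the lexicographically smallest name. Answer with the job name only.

Answer: job_B

Derivation:
Op 1: register job_C */5 -> active={job_C:*/5}
Op 2: register job_E */15 -> active={job_C:*/5, job_E:*/15}
Op 3: unregister job_E -> active={job_C:*/5}
Op 4: unregister job_C -> active={}
Op 5: register job_B */17 -> active={job_B:*/17}
Op 6: register job_D */14 -> active={job_B:*/17, job_D:*/14}
Op 7: register job_A */7 -> active={job_A:*/7, job_B:*/17, job_D:*/14}
Op 8: unregister job_D -> active={job_A:*/7, job_B:*/17}
Op 9: unregister job_A -> active={job_B:*/17}
Op 10: register job_C */19 -> active={job_B:*/17, job_C:*/19}
Op 11: register job_A */7 -> active={job_A:*/7, job_B:*/17, job_C:*/19}
Op 12: register job_D */9 -> active={job_A:*/7, job_B:*/17, job_C:*/19, job_D:*/9}
  job_A: interval 7, next fire after T=220 is 224
  job_B: interval 17, next fire after T=220 is 221
  job_C: interval 19, next fire after T=220 is 228
  job_D: interval 9, next fire after T=220 is 225
Earliest = 221, winner (lex tiebreak) = job_B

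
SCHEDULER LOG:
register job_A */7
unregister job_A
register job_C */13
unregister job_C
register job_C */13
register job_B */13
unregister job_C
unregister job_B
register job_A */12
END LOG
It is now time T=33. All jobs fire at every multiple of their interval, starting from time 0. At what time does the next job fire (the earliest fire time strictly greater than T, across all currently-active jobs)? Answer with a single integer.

Op 1: register job_A */7 -> active={job_A:*/7}
Op 2: unregister job_A -> active={}
Op 3: register job_C */13 -> active={job_C:*/13}
Op 4: unregister job_C -> active={}
Op 5: register job_C */13 -> active={job_C:*/13}
Op 6: register job_B */13 -> active={job_B:*/13, job_C:*/13}
Op 7: unregister job_C -> active={job_B:*/13}
Op 8: unregister job_B -> active={}
Op 9: register job_A */12 -> active={job_A:*/12}
  job_A: interval 12, next fire after T=33 is 36
Earliest fire time = 36 (job job_A)

Answer: 36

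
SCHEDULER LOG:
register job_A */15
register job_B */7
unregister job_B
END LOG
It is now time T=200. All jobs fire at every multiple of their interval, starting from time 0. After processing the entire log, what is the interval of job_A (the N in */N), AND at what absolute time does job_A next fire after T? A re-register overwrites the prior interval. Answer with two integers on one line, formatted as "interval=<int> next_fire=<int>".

Answer: interval=15 next_fire=210

Derivation:
Op 1: register job_A */15 -> active={job_A:*/15}
Op 2: register job_B */7 -> active={job_A:*/15, job_B:*/7}
Op 3: unregister job_B -> active={job_A:*/15}
Final interval of job_A = 15
Next fire of job_A after T=200: (200//15+1)*15 = 210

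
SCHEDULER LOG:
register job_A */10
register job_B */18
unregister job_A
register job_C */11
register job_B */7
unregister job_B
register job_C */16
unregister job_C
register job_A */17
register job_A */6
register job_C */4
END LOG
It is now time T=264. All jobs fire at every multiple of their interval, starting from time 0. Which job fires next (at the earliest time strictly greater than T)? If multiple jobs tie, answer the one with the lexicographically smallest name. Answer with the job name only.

Op 1: register job_A */10 -> active={job_A:*/10}
Op 2: register job_B */18 -> active={job_A:*/10, job_B:*/18}
Op 3: unregister job_A -> active={job_B:*/18}
Op 4: register job_C */11 -> active={job_B:*/18, job_C:*/11}
Op 5: register job_B */7 -> active={job_B:*/7, job_C:*/11}
Op 6: unregister job_B -> active={job_C:*/11}
Op 7: register job_C */16 -> active={job_C:*/16}
Op 8: unregister job_C -> active={}
Op 9: register job_A */17 -> active={job_A:*/17}
Op 10: register job_A */6 -> active={job_A:*/6}
Op 11: register job_C */4 -> active={job_A:*/6, job_C:*/4}
  job_A: interval 6, next fire after T=264 is 270
  job_C: interval 4, next fire after T=264 is 268
Earliest = 268, winner (lex tiebreak) = job_C

Answer: job_C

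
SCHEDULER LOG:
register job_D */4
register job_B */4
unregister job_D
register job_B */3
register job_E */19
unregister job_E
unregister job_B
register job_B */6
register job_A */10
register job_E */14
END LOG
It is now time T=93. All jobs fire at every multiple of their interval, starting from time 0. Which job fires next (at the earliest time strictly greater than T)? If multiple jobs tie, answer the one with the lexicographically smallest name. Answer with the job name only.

Op 1: register job_D */4 -> active={job_D:*/4}
Op 2: register job_B */4 -> active={job_B:*/4, job_D:*/4}
Op 3: unregister job_D -> active={job_B:*/4}
Op 4: register job_B */3 -> active={job_B:*/3}
Op 5: register job_E */19 -> active={job_B:*/3, job_E:*/19}
Op 6: unregister job_E -> active={job_B:*/3}
Op 7: unregister job_B -> active={}
Op 8: register job_B */6 -> active={job_B:*/6}
Op 9: register job_A */10 -> active={job_A:*/10, job_B:*/6}
Op 10: register job_E */14 -> active={job_A:*/10, job_B:*/6, job_E:*/14}
  job_A: interval 10, next fire after T=93 is 100
  job_B: interval 6, next fire after T=93 is 96
  job_E: interval 14, next fire after T=93 is 98
Earliest = 96, winner (lex tiebreak) = job_B

Answer: job_B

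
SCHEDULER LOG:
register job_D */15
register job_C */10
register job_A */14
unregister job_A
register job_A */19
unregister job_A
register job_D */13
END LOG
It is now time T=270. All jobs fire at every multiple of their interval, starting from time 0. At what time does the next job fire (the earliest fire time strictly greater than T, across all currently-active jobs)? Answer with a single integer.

Answer: 273

Derivation:
Op 1: register job_D */15 -> active={job_D:*/15}
Op 2: register job_C */10 -> active={job_C:*/10, job_D:*/15}
Op 3: register job_A */14 -> active={job_A:*/14, job_C:*/10, job_D:*/15}
Op 4: unregister job_A -> active={job_C:*/10, job_D:*/15}
Op 5: register job_A */19 -> active={job_A:*/19, job_C:*/10, job_D:*/15}
Op 6: unregister job_A -> active={job_C:*/10, job_D:*/15}
Op 7: register job_D */13 -> active={job_C:*/10, job_D:*/13}
  job_C: interval 10, next fire after T=270 is 280
  job_D: interval 13, next fire after T=270 is 273
Earliest fire time = 273 (job job_D)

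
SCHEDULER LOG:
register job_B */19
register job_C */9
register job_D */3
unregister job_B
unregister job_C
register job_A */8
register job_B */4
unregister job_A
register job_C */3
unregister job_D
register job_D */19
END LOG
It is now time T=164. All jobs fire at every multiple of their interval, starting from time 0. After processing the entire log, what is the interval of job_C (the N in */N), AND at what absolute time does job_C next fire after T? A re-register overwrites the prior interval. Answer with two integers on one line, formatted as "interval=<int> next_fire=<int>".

Op 1: register job_B */19 -> active={job_B:*/19}
Op 2: register job_C */9 -> active={job_B:*/19, job_C:*/9}
Op 3: register job_D */3 -> active={job_B:*/19, job_C:*/9, job_D:*/3}
Op 4: unregister job_B -> active={job_C:*/9, job_D:*/3}
Op 5: unregister job_C -> active={job_D:*/3}
Op 6: register job_A */8 -> active={job_A:*/8, job_D:*/3}
Op 7: register job_B */4 -> active={job_A:*/8, job_B:*/4, job_D:*/3}
Op 8: unregister job_A -> active={job_B:*/4, job_D:*/3}
Op 9: register job_C */3 -> active={job_B:*/4, job_C:*/3, job_D:*/3}
Op 10: unregister job_D -> active={job_B:*/4, job_C:*/3}
Op 11: register job_D */19 -> active={job_B:*/4, job_C:*/3, job_D:*/19}
Final interval of job_C = 3
Next fire of job_C after T=164: (164//3+1)*3 = 165

Answer: interval=3 next_fire=165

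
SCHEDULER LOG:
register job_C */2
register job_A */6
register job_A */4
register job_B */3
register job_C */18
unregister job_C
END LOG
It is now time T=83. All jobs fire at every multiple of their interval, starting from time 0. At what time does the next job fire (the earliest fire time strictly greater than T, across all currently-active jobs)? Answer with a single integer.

Answer: 84

Derivation:
Op 1: register job_C */2 -> active={job_C:*/2}
Op 2: register job_A */6 -> active={job_A:*/6, job_C:*/2}
Op 3: register job_A */4 -> active={job_A:*/4, job_C:*/2}
Op 4: register job_B */3 -> active={job_A:*/4, job_B:*/3, job_C:*/2}
Op 5: register job_C */18 -> active={job_A:*/4, job_B:*/3, job_C:*/18}
Op 6: unregister job_C -> active={job_A:*/4, job_B:*/3}
  job_A: interval 4, next fire after T=83 is 84
  job_B: interval 3, next fire after T=83 is 84
Earliest fire time = 84 (job job_A)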